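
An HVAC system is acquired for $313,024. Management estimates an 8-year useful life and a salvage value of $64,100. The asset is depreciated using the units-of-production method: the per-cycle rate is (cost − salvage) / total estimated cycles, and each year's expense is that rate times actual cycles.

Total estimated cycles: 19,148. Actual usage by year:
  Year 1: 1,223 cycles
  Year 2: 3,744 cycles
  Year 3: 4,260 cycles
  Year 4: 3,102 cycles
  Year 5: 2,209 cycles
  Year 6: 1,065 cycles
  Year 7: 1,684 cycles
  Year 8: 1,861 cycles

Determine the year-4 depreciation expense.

$40,326

Depreciable base = $313,024 − $64,100 = $248,924.
Rate = $248,924 / 19,148 cycles = $13 per cycle.
Year 1: 1,223 × $13 = $15,899. Book value $297,125.
Year 2: 3,744 × $13 = $48,672. Book value $248,453.
Year 3: 4,260 × $13 = $55,380. Book value $193,073.
Year 4: 3,102 × $13 = $40,326. Book value $152,747.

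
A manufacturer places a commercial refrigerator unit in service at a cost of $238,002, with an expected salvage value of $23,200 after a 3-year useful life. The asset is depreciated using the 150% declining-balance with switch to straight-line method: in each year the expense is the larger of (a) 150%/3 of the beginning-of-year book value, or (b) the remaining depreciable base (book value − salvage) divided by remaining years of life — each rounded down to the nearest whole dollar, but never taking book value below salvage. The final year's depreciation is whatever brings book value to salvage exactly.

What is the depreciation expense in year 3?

Depreciable base = $238,002 − $23,200 = $214,802.
Year 1: DB = ⌊$238,002 × 150%/3⌋ = $119,001; SL = ⌊$214,802/3⌋ = $71,600 → take DB $119,001. Book value $119,001.
Year 2: DB = ⌊$119,001 × 150%/3⌋ = $59,500; SL = ⌊$95,801/2⌋ = $47,900 → take DB $59,500. Book value $59,501.
Year 3 (final): $59,501 − $23,200 = $36,301. Book value $23,200.

$36,301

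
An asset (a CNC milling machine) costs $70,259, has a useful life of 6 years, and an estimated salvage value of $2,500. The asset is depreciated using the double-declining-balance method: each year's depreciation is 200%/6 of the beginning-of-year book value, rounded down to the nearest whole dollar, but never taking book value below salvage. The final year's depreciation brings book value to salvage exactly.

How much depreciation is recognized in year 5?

$4,626

Depreciable base = $70,259 − $2,500 = $67,759.
Year 1: ⌊$70,259 × 200%/6⌋ = $23,419. Book value $46,840.
Year 2: ⌊$46,840 × 200%/6⌋ = $15,613. Book value $31,227.
Year 3: ⌊$31,227 × 200%/6⌋ = $10,409. Book value $20,818.
Year 4: ⌊$20,818 × 200%/6⌋ = $6,939. Book value $13,879.
Year 5: ⌊$13,879 × 200%/6⌋ = $4,626. Book value $9,253.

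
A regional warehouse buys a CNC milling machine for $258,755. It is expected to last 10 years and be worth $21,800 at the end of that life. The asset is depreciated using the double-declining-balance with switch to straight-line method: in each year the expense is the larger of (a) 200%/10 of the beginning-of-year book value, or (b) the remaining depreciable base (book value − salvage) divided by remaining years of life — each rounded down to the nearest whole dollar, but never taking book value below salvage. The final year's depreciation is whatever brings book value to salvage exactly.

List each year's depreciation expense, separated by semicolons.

$51,751; $41,400; $33,120; $26,496; $21,197; $16,958; $13,566; $10,853; $10,807; $10,807

Depreciable base = $258,755 − $21,800 = $236,955.
Year 1: DB = ⌊$258,755 × 200%/10⌋ = $51,751; SL = ⌊$236,955/10⌋ = $23,695 → take DB $51,751. Book value $207,004.
Year 2: DB = ⌊$207,004 × 200%/10⌋ = $41,400; SL = ⌊$185,204/9⌋ = $20,578 → take DB $41,400. Book value $165,604.
Year 3: DB = ⌊$165,604 × 200%/10⌋ = $33,120; SL = ⌊$143,804/8⌋ = $17,975 → take DB $33,120. Book value $132,484.
Year 4: DB = ⌊$132,484 × 200%/10⌋ = $26,496; SL = ⌊$110,684/7⌋ = $15,812 → take DB $26,496. Book value $105,988.
Year 5: DB = ⌊$105,988 × 200%/10⌋ = $21,197; SL = ⌊$84,188/6⌋ = $14,031 → take DB $21,197. Book value $84,791.
Year 6: DB = ⌊$84,791 × 200%/10⌋ = $16,958; SL = ⌊$62,991/5⌋ = $12,598 → take DB $16,958. Book value $67,833.
Year 7: DB = ⌊$67,833 × 200%/10⌋ = $13,566; SL = ⌊$46,033/4⌋ = $11,508 → take DB $13,566. Book value $54,267.
Year 8: DB = ⌊$54,267 × 200%/10⌋ = $10,853; SL = ⌊$32,467/3⌋ = $10,822 → take DB $10,853. Book value $43,414.
Year 9: DB = ⌊$43,414 × 200%/10⌋ = $8,682; SL = ⌊$21,614/2⌋ = $10,807 → take SL $10,807. Book value $32,607.
Year 10 (final): $32,607 − $21,800 = $10,807. Book value $21,800.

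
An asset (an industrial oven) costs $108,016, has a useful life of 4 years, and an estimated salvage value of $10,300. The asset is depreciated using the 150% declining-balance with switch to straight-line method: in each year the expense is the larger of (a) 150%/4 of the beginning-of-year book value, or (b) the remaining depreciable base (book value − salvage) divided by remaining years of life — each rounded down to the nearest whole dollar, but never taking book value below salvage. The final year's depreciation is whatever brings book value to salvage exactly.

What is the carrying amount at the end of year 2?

$42,194

Depreciable base = $108,016 − $10,300 = $97,716.
Year 1: DB = ⌊$108,016 × 150%/4⌋ = $40,506; SL = ⌊$97,716/4⌋ = $24,429 → take DB $40,506. Book value $67,510.
Year 2: DB = ⌊$67,510 × 150%/4⌋ = $25,316; SL = ⌊$57,210/3⌋ = $19,070 → take DB $25,316. Book value $42,194.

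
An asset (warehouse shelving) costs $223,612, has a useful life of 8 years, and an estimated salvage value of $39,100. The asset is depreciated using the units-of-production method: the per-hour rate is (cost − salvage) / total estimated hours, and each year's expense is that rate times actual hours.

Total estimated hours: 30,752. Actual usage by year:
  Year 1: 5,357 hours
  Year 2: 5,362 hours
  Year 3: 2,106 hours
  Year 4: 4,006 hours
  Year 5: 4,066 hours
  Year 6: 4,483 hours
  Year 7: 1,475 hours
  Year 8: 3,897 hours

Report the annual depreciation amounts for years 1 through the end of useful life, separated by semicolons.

Depreciable base = $223,612 − $39,100 = $184,512.
Rate = $184,512 / 30,752 hours = $6 per hour.
Year 1: 5,357 × $6 = $32,142. Book value $191,470.
Year 2: 5,362 × $6 = $32,172. Book value $159,298.
Year 3: 2,106 × $6 = $12,636. Book value $146,662.
Year 4: 4,006 × $6 = $24,036. Book value $122,626.
Year 5: 4,066 × $6 = $24,396. Book value $98,230.
Year 6: 4,483 × $6 = $26,898. Book value $71,332.
Year 7: 1,475 × $6 = $8,850. Book value $62,482.
Year 8: 3,897 × $6 = $23,382. Book value $39,100.

$32,142; $32,172; $12,636; $24,036; $24,396; $26,898; $8,850; $23,382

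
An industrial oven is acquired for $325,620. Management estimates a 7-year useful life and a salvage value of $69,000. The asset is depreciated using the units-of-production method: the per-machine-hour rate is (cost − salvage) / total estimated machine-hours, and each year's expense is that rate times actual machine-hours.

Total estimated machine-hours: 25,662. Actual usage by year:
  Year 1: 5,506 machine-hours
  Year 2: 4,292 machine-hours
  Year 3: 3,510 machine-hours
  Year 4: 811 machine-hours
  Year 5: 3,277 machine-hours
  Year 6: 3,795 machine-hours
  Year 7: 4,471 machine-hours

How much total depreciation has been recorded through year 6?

$211,910

Depreciable base = $325,620 − $69,000 = $256,620.
Rate = $256,620 / 25,662 machine-hours = $10 per machine-hour.
Year 1: 5,506 × $10 = $55,060. Book value $270,560.
Year 2: 4,292 × $10 = $42,920. Book value $227,640.
Year 3: 3,510 × $10 = $35,100. Book value $192,540.
Year 4: 811 × $10 = $8,110. Book value $184,430.
Year 5: 3,277 × $10 = $32,770. Book value $151,660.
Year 6: 3,795 × $10 = $37,950. Book value $113,710.
Accumulated through year 6 = $325,620 − $113,710 = $211,910.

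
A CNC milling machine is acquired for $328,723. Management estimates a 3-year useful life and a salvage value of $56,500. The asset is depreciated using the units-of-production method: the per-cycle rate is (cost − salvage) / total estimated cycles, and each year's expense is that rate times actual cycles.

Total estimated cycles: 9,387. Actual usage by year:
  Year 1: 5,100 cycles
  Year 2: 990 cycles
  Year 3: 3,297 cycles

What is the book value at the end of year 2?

Depreciable base = $328,723 − $56,500 = $272,223.
Rate = $272,223 / 9,387 cycles = $29 per cycle.
Year 1: 5,100 × $29 = $147,900. Book value $180,823.
Year 2: 990 × $29 = $28,710. Book value $152,113.

$152,113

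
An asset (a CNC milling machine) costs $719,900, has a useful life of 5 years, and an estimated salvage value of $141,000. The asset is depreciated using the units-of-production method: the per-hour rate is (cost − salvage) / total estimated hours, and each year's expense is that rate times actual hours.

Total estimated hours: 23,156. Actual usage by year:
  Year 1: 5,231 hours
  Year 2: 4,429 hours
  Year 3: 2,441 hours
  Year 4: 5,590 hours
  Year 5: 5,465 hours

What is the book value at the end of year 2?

$478,400

Depreciable base = $719,900 − $141,000 = $578,900.
Rate = $578,900 / 23,156 hours = $25 per hour.
Year 1: 5,231 × $25 = $130,775. Book value $589,125.
Year 2: 4,429 × $25 = $110,725. Book value $478,400.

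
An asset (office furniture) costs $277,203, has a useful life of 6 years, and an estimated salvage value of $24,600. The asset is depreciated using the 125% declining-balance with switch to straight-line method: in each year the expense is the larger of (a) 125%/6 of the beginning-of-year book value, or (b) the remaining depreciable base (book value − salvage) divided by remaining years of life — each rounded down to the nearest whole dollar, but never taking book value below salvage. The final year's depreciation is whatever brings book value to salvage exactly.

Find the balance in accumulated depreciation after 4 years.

Depreciable base = $277,203 − $24,600 = $252,603.
Year 1: DB = ⌊$277,203 × 125%/6⌋ = $57,750; SL = ⌊$252,603/6⌋ = $42,100 → take DB $57,750. Book value $219,453.
Year 2: DB = ⌊$219,453 × 125%/6⌋ = $45,719; SL = ⌊$194,853/5⌋ = $38,970 → take DB $45,719. Book value $173,734.
Year 3: DB = ⌊$173,734 × 125%/6⌋ = $36,194; SL = ⌊$149,134/4⌋ = $37,283 → take SL $37,283. Book value $136,451.
Year 4: DB = ⌊$136,451 × 125%/6⌋ = $28,427; SL = ⌊$111,851/3⌋ = $37,283 → take SL $37,283. Book value $99,168.
Accumulated through year 4 = $277,203 − $99,168 = $178,035.

$178,035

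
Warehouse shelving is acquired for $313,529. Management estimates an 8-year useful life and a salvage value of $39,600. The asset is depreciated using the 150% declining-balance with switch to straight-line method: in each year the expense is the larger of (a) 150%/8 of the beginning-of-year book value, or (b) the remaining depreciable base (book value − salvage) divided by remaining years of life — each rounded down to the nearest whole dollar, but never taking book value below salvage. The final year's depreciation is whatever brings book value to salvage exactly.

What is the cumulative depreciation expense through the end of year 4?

$176,890

Depreciable base = $313,529 − $39,600 = $273,929.
Year 1: DB = ⌊$313,529 × 150%/8⌋ = $58,786; SL = ⌊$273,929/8⌋ = $34,241 → take DB $58,786. Book value $254,743.
Year 2: DB = ⌊$254,743 × 150%/8⌋ = $47,764; SL = ⌊$215,143/7⌋ = $30,734 → take DB $47,764. Book value $206,979.
Year 3: DB = ⌊$206,979 × 150%/8⌋ = $38,808; SL = ⌊$167,379/6⌋ = $27,896 → take DB $38,808. Book value $168,171.
Year 4: DB = ⌊$168,171 × 150%/8⌋ = $31,532; SL = ⌊$128,571/5⌋ = $25,714 → take DB $31,532. Book value $136,639.
Accumulated through year 4 = $313,529 − $136,639 = $176,890.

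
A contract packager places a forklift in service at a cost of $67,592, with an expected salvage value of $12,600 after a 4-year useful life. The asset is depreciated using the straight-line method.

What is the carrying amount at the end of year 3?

$26,348

Depreciable base = $67,592 − $12,600 = $54,992.
Annual expense = $54,992 / 4 = $13,748.
End of year 1: book value $53,844.
End of year 2: book value $40,096.
End of year 3: book value $26,348.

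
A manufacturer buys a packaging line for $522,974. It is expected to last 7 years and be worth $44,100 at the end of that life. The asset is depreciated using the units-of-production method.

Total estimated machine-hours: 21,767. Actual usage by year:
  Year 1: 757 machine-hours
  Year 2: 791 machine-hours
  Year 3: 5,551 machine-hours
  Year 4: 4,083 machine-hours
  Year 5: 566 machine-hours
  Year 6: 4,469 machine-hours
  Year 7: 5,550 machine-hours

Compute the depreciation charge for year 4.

Depreciable base = $522,974 − $44,100 = $478,874.
Rate = $478,874 / 21,767 machine-hours = $22 per machine-hour.
Year 1: 757 × $22 = $16,654. Book value $506,320.
Year 2: 791 × $22 = $17,402. Book value $488,918.
Year 3: 5,551 × $22 = $122,122. Book value $366,796.
Year 4: 4,083 × $22 = $89,826. Book value $276,970.

$89,826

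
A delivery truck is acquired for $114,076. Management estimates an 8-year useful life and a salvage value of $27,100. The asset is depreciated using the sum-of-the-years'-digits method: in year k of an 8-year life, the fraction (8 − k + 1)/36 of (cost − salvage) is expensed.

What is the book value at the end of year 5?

$41,596

Depreciable base = $114,076 − $27,100 = $86,976.
Sum of the years' digits = 8+7+6+5+4+3+2+1 = 36.
Year 1: $86,976 × 8/36 = $19,328. Book value $94,748.
Year 2: $86,976 × 7/36 = $16,912. Book value $77,836.
Year 3: $86,976 × 6/36 = $14,496. Book value $63,340.
Year 4: $86,976 × 5/36 = $12,080. Book value $51,260.
Year 5: $86,976 × 4/36 = $9,664. Book value $41,596.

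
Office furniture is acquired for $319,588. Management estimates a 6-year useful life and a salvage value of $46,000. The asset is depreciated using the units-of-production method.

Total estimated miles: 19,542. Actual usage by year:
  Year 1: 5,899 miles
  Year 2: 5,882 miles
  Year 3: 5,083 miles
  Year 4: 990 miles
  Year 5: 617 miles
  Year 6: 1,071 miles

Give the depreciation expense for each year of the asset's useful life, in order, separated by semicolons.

$82,586; $82,348; $71,162; $13,860; $8,638; $14,994

Depreciable base = $319,588 − $46,000 = $273,588.
Rate = $273,588 / 19,542 miles = $14 per mile.
Year 1: 5,899 × $14 = $82,586. Book value $237,002.
Year 2: 5,882 × $14 = $82,348. Book value $154,654.
Year 3: 5,083 × $14 = $71,162. Book value $83,492.
Year 4: 990 × $14 = $13,860. Book value $69,632.
Year 5: 617 × $14 = $8,638. Book value $60,994.
Year 6: 1,071 × $14 = $14,994. Book value $46,000.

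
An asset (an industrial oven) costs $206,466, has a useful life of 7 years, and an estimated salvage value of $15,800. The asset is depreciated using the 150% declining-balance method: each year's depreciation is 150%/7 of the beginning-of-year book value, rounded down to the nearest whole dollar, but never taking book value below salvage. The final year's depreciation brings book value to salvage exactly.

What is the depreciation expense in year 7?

$32,780

Depreciable base = $206,466 − $15,800 = $190,666.
Year 1: ⌊$206,466 × 150%/7⌋ = $44,242. Book value $162,224.
Year 2: ⌊$162,224 × 150%/7⌋ = $34,762. Book value $127,462.
Year 3: ⌊$127,462 × 150%/7⌋ = $27,313. Book value $100,149.
Year 4: ⌊$100,149 × 150%/7⌋ = $21,460. Book value $78,689.
Year 5: ⌊$78,689 × 150%/7⌋ = $16,861. Book value $61,828.
Year 6: ⌊$61,828 × 150%/7⌋ = $13,248. Book value $48,580.
Year 7 (final): $48,580 − $15,800 = $32,780. Book value $15,800.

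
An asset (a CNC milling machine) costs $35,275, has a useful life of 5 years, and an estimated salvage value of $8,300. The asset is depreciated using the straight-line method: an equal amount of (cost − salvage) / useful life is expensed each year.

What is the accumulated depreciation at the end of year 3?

$16,185

Depreciable base = $35,275 − $8,300 = $26,975.
Annual expense = $26,975 / 5 = $5,395.
End of year 1: book value $29,880.
End of year 2: book value $24,485.
End of year 3: book value $19,090.
Accumulated through year 3 = $35,275 − $19,090 = $16,185.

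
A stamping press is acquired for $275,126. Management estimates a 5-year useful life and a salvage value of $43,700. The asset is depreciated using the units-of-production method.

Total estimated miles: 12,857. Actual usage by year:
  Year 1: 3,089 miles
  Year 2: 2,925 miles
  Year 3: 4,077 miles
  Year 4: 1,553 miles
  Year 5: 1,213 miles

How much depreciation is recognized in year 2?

Depreciable base = $275,126 − $43,700 = $231,426.
Rate = $231,426 / 12,857 miles = $18 per mile.
Year 1: 3,089 × $18 = $55,602. Book value $219,524.
Year 2: 2,925 × $18 = $52,650. Book value $166,874.

$52,650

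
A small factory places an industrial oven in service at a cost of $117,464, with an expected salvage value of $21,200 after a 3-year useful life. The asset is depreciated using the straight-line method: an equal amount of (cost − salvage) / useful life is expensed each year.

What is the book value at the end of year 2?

Depreciable base = $117,464 − $21,200 = $96,264.
Annual expense = $96,264 / 3 = $32,088.
End of year 1: book value $85,376.
End of year 2: book value $53,288.

$53,288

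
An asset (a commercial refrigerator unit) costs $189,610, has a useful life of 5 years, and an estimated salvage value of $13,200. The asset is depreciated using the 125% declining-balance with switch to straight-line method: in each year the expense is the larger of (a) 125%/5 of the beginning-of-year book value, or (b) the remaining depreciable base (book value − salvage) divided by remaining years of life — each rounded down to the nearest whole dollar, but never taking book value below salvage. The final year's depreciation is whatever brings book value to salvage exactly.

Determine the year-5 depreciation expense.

$31,152

Depreciable base = $189,610 − $13,200 = $176,410.
Year 1: DB = ⌊$189,610 × 125%/5⌋ = $47,402; SL = ⌊$176,410/5⌋ = $35,282 → take DB $47,402. Book value $142,208.
Year 2: DB = ⌊$142,208 × 125%/5⌋ = $35,552; SL = ⌊$129,008/4⌋ = $32,252 → take DB $35,552. Book value $106,656.
Year 3: DB = ⌊$106,656 × 125%/5⌋ = $26,664; SL = ⌊$93,456/3⌋ = $31,152 → take SL $31,152. Book value $75,504.
Year 4: DB = ⌊$75,504 × 125%/5⌋ = $18,876; SL = ⌊$62,304/2⌋ = $31,152 → take SL $31,152. Book value $44,352.
Year 5 (final): $44,352 − $13,200 = $31,152. Book value $13,200.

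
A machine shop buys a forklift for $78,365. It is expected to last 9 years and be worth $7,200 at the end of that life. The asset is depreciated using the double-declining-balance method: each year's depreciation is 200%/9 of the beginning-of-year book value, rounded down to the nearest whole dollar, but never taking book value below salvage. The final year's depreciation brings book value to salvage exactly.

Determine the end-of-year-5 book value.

Depreciable base = $78,365 − $7,200 = $71,165.
Year 1: ⌊$78,365 × 200%/9⌋ = $17,414. Book value $60,951.
Year 2: ⌊$60,951 × 200%/9⌋ = $13,544. Book value $47,407.
Year 3: ⌊$47,407 × 200%/9⌋ = $10,534. Book value $36,873.
Year 4: ⌊$36,873 × 200%/9⌋ = $8,194. Book value $28,679.
Year 5: ⌊$28,679 × 200%/9⌋ = $6,373. Book value $22,306.

$22,306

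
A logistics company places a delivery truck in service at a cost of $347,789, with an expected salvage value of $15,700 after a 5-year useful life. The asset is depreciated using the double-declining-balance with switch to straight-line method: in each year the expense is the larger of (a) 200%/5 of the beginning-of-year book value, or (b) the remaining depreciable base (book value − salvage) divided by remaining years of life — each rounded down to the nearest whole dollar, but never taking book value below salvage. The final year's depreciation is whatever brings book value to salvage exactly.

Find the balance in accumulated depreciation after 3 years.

$272,666

Depreciable base = $347,789 − $15,700 = $332,089.
Year 1: DB = ⌊$347,789 × 200%/5⌋ = $139,115; SL = ⌊$332,089/5⌋ = $66,417 → take DB $139,115. Book value $208,674.
Year 2: DB = ⌊$208,674 × 200%/5⌋ = $83,469; SL = ⌊$192,974/4⌋ = $48,243 → take DB $83,469. Book value $125,205.
Year 3: DB = ⌊$125,205 × 200%/5⌋ = $50,082; SL = ⌊$109,505/3⌋ = $36,501 → take DB $50,082. Book value $75,123.
Accumulated through year 3 = $347,789 − $75,123 = $272,666.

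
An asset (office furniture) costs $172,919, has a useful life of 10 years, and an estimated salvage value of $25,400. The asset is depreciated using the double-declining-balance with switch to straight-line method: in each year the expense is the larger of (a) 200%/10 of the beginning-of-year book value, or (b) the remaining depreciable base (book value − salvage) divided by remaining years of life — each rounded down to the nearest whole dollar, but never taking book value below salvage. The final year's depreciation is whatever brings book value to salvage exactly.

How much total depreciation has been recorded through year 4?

Depreciable base = $172,919 − $25,400 = $147,519.
Year 1: DB = ⌊$172,919 × 200%/10⌋ = $34,583; SL = ⌊$147,519/10⌋ = $14,751 → take DB $34,583. Book value $138,336.
Year 2: DB = ⌊$138,336 × 200%/10⌋ = $27,667; SL = ⌊$112,936/9⌋ = $12,548 → take DB $27,667. Book value $110,669.
Year 3: DB = ⌊$110,669 × 200%/10⌋ = $22,133; SL = ⌊$85,269/8⌋ = $10,658 → take DB $22,133. Book value $88,536.
Year 4: DB = ⌊$88,536 × 200%/10⌋ = $17,707; SL = ⌊$63,136/7⌋ = $9,019 → take DB $17,707. Book value $70,829.
Accumulated through year 4 = $172,919 − $70,829 = $102,090.

$102,090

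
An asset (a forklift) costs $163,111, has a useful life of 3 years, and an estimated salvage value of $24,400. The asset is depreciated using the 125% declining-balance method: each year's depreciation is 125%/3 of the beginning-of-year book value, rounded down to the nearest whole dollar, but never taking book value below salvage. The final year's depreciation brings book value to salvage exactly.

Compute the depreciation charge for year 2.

Depreciable base = $163,111 − $24,400 = $138,711.
Year 1: ⌊$163,111 × 125%/3⌋ = $67,962. Book value $95,149.
Year 2: ⌊$95,149 × 125%/3⌋ = $39,645. Book value $55,504.

$39,645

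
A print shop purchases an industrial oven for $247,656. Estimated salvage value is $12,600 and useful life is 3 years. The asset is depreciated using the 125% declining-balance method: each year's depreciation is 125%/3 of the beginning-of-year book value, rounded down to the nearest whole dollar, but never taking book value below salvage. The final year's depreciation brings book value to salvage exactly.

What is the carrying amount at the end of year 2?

Depreciable base = $247,656 − $12,600 = $235,056.
Year 1: ⌊$247,656 × 125%/3⌋ = $103,190. Book value $144,466.
Year 2: ⌊$144,466 × 125%/3⌋ = $60,194. Book value $84,272.

$84,272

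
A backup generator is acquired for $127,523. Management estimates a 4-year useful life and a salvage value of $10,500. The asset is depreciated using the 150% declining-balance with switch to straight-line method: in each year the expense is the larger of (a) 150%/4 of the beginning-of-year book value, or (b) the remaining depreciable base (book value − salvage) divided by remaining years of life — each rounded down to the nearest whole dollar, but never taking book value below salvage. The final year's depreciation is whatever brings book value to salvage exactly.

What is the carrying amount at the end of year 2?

$49,814

Depreciable base = $127,523 − $10,500 = $117,023.
Year 1: DB = ⌊$127,523 × 150%/4⌋ = $47,821; SL = ⌊$117,023/4⌋ = $29,255 → take DB $47,821. Book value $79,702.
Year 2: DB = ⌊$79,702 × 150%/4⌋ = $29,888; SL = ⌊$69,202/3⌋ = $23,067 → take DB $29,888. Book value $49,814.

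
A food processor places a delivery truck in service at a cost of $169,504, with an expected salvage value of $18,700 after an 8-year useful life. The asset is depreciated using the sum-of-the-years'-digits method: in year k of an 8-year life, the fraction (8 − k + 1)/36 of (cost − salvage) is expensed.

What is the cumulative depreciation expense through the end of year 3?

Depreciable base = $169,504 − $18,700 = $150,804.
Sum of the years' digits = 8+7+6+5+4+3+2+1 = 36.
Year 1: $150,804 × 8/36 = $33,512. Book value $135,992.
Year 2: $150,804 × 7/36 = $29,323. Book value $106,669.
Year 3: $150,804 × 6/36 = $25,134. Book value $81,535.
Accumulated through year 3 = $169,504 − $81,535 = $87,969.

$87,969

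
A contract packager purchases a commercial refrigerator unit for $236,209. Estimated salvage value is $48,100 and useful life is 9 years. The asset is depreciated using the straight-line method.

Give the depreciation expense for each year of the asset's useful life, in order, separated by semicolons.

$20,901; $20,901; $20,901; $20,901; $20,901; $20,901; $20,901; $20,901; $20,901

Depreciable base = $236,209 − $48,100 = $188,109.
Annual expense = $188,109 / 9 = $20,901.
End of year 1: book value $215,308.
End of year 2: book value $194,407.
End of year 3: book value $173,506.
End of year 4: book value $152,605.
End of year 5: book value $131,704.
End of year 6: book value $110,803.
End of year 7: book value $89,902.
End of year 8: book value $69,001.
End of year 9: book value $48,100.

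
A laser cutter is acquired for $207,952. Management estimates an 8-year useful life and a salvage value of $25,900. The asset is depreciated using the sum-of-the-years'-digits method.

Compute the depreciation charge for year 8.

$5,057

Depreciable base = $207,952 − $25,900 = $182,052.
Sum of the years' digits = 8+7+6+5+4+3+2+1 = 36.
Year 1: $182,052 × 8/36 = $40,456. Book value $167,496.
Year 2: $182,052 × 7/36 = $35,399. Book value $132,097.
Year 3: $182,052 × 6/36 = $30,342. Book value $101,755.
Year 4: $182,052 × 5/36 = $25,285. Book value $76,470.
Year 5: $182,052 × 4/36 = $20,228. Book value $56,242.
Year 6: $182,052 × 3/36 = $15,171. Book value $41,071.
Year 7: $182,052 × 2/36 = $10,114. Book value $30,957.
Year 8: $182,052 × 1/36 = $5,057. Book value $25,900.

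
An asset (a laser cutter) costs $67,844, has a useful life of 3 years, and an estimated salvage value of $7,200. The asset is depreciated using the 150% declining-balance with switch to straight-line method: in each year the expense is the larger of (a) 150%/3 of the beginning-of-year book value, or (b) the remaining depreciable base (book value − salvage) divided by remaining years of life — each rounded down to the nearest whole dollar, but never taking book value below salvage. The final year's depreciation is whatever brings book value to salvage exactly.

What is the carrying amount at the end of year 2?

Depreciable base = $67,844 − $7,200 = $60,644.
Year 1: DB = ⌊$67,844 × 150%/3⌋ = $33,922; SL = ⌊$60,644/3⌋ = $20,214 → take DB $33,922. Book value $33,922.
Year 2: DB = ⌊$33,922 × 150%/3⌋ = $16,961; SL = ⌊$26,722/2⌋ = $13,361 → take DB $16,961. Book value $16,961.

$16,961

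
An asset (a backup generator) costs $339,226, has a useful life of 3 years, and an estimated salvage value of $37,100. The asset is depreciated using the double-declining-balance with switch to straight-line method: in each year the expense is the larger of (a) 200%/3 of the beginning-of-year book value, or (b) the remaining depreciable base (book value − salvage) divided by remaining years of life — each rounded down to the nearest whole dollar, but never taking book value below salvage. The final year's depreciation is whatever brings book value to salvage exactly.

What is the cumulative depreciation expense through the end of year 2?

Depreciable base = $339,226 − $37,100 = $302,126.
Year 1: DB = ⌊$339,226 × 200%/3⌋ = $226,150; SL = ⌊$302,126/3⌋ = $100,708 → take DB $226,150. Book value $113,076.
Year 2: DB = ⌊$113,076 × 200%/3⌋ = $75,384; SL = ⌊$75,976/2⌋ = $37,988 → take DB $75,384. Book value $37,692.
Accumulated through year 2 = $339,226 − $37,692 = $301,534.

$301,534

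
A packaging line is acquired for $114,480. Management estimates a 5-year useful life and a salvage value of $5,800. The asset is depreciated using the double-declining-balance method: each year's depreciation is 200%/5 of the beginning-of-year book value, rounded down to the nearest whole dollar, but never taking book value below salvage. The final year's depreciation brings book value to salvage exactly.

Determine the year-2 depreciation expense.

Depreciable base = $114,480 − $5,800 = $108,680.
Year 1: ⌊$114,480 × 200%/5⌋ = $45,792. Book value $68,688.
Year 2: ⌊$68,688 × 200%/5⌋ = $27,475. Book value $41,213.

$27,475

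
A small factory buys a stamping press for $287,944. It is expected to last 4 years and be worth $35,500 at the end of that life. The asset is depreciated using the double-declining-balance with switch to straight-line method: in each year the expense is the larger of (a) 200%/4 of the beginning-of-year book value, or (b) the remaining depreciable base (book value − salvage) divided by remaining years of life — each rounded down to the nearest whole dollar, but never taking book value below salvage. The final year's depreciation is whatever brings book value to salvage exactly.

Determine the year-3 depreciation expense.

$35,993

Depreciable base = $287,944 − $35,500 = $252,444.
Year 1: DB = ⌊$287,944 × 200%/4⌋ = $143,972; SL = ⌊$252,444/4⌋ = $63,111 → take DB $143,972. Book value $143,972.
Year 2: DB = ⌊$143,972 × 200%/4⌋ = $71,986; SL = ⌊$108,472/3⌋ = $36,157 → take DB $71,986. Book value $71,986.
Year 3: DB = ⌊$71,986 × 200%/4⌋ = $35,993; SL = ⌊$36,486/2⌋ = $18,243 → take DB $35,993. Book value $35,993.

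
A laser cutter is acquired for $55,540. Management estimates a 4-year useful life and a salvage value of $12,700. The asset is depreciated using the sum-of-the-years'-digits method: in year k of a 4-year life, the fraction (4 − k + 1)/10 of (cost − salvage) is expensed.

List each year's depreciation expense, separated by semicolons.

Depreciable base = $55,540 − $12,700 = $42,840.
Sum of the years' digits = 4+3+2+1 = 10.
Year 1: $42,840 × 4/10 = $17,136. Book value $38,404.
Year 2: $42,840 × 3/10 = $12,852. Book value $25,552.
Year 3: $42,840 × 2/10 = $8,568. Book value $16,984.
Year 4: $42,840 × 1/10 = $4,284. Book value $12,700.

$17,136; $12,852; $8,568; $4,284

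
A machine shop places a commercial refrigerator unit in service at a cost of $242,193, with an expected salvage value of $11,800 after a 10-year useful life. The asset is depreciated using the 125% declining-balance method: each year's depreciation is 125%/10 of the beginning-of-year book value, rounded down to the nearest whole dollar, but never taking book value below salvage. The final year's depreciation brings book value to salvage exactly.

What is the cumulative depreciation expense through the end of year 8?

$158,971

Depreciable base = $242,193 − $11,800 = $230,393.
Year 1: ⌊$242,193 × 125%/10⌋ = $30,274. Book value $211,919.
Year 2: ⌊$211,919 × 125%/10⌋ = $26,489. Book value $185,430.
Year 3: ⌊$185,430 × 125%/10⌋ = $23,178. Book value $162,252.
Year 4: ⌊$162,252 × 125%/10⌋ = $20,281. Book value $141,971.
Year 5: ⌊$141,971 × 125%/10⌋ = $17,746. Book value $124,225.
Year 6: ⌊$124,225 × 125%/10⌋ = $15,528. Book value $108,697.
Year 7: ⌊$108,697 × 125%/10⌋ = $13,587. Book value $95,110.
Year 8: ⌊$95,110 × 125%/10⌋ = $11,888. Book value $83,222.
Accumulated through year 8 = $242,193 − $83,222 = $158,971.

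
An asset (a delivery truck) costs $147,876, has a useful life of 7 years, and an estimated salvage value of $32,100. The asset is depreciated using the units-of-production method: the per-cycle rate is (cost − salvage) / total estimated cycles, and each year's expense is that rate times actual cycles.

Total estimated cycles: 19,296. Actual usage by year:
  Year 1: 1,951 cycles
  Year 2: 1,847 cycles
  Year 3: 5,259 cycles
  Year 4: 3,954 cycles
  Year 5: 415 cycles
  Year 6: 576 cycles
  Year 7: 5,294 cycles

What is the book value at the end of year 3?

Depreciable base = $147,876 − $32,100 = $115,776.
Rate = $115,776 / 19,296 cycles = $6 per cycle.
Year 1: 1,951 × $6 = $11,706. Book value $136,170.
Year 2: 1,847 × $6 = $11,082. Book value $125,088.
Year 3: 5,259 × $6 = $31,554. Book value $93,534.

$93,534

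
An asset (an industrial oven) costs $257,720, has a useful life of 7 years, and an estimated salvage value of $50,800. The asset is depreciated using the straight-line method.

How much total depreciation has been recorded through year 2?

Depreciable base = $257,720 − $50,800 = $206,920.
Annual expense = $206,920 / 7 = $29,560.
End of year 1: book value $228,160.
End of year 2: book value $198,600.
Accumulated through year 2 = $257,720 − $198,600 = $59,120.

$59,120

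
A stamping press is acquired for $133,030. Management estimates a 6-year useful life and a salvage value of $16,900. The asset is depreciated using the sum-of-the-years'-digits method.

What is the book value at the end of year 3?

Depreciable base = $133,030 − $16,900 = $116,130.
Sum of the years' digits = 6+5+4+3+2+1 = 21.
Year 1: $116,130 × 6/21 = $33,180. Book value $99,850.
Year 2: $116,130 × 5/21 = $27,650. Book value $72,200.
Year 3: $116,130 × 4/21 = $22,120. Book value $50,080.

$50,080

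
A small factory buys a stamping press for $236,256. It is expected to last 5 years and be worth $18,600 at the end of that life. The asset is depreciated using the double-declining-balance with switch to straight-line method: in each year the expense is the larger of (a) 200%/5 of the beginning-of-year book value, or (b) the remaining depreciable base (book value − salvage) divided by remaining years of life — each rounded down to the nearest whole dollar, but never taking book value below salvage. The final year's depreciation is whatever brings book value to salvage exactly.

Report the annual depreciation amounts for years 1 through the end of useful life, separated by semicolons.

Depreciable base = $236,256 − $18,600 = $217,656.
Year 1: DB = ⌊$236,256 × 200%/5⌋ = $94,502; SL = ⌊$217,656/5⌋ = $43,531 → take DB $94,502. Book value $141,754.
Year 2: DB = ⌊$141,754 × 200%/5⌋ = $56,701; SL = ⌊$123,154/4⌋ = $30,788 → take DB $56,701. Book value $85,053.
Year 3: DB = ⌊$85,053 × 200%/5⌋ = $34,021; SL = ⌊$66,453/3⌋ = $22,151 → take DB $34,021. Book value $51,032.
Year 4: DB = ⌊$51,032 × 200%/5⌋ = $20,412; SL = ⌊$32,432/2⌋ = $16,216 → take DB $20,412. Book value $30,620.
Year 5 (final): $30,620 − $18,600 = $12,020. Book value $18,600.

$94,502; $56,701; $34,021; $20,412; $12,020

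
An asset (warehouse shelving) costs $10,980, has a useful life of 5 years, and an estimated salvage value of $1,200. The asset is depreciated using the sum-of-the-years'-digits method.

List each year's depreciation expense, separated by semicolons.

Depreciable base = $10,980 − $1,200 = $9,780.
Sum of the years' digits = 5+4+3+2+1 = 15.
Year 1: $9,780 × 5/15 = $3,260. Book value $7,720.
Year 2: $9,780 × 4/15 = $2,608. Book value $5,112.
Year 3: $9,780 × 3/15 = $1,956. Book value $3,156.
Year 4: $9,780 × 2/15 = $1,304. Book value $1,852.
Year 5: $9,780 × 1/15 = $652. Book value $1,200.

$3,260; $2,608; $1,956; $1,304; $652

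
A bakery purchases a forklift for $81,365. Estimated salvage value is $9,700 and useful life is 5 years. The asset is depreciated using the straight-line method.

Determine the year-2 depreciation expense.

$14,333

Depreciable base = $81,365 − $9,700 = $71,665.
Annual expense = $71,665 / 5 = $14,333.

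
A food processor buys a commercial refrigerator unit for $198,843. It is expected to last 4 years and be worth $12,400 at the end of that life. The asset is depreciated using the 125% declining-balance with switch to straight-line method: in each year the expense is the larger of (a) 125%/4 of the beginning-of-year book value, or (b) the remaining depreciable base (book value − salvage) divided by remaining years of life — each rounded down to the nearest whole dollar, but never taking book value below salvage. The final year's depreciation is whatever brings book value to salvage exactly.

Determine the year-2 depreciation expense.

$42,720

Depreciable base = $198,843 − $12,400 = $186,443.
Year 1: DB = ⌊$198,843 × 125%/4⌋ = $62,138; SL = ⌊$186,443/4⌋ = $46,610 → take DB $62,138. Book value $136,705.
Year 2: DB = ⌊$136,705 × 125%/4⌋ = $42,720; SL = ⌊$124,305/3⌋ = $41,435 → take DB $42,720. Book value $93,985.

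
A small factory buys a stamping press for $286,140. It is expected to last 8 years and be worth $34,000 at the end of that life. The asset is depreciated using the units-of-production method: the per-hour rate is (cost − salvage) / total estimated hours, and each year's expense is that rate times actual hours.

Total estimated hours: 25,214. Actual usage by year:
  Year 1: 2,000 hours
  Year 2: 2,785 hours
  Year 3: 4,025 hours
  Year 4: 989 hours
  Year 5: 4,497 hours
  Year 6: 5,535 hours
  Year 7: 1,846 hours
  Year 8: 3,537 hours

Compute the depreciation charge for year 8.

Depreciable base = $286,140 − $34,000 = $252,140.
Rate = $252,140 / 25,214 hours = $10 per hour.
Year 1: 2,000 × $10 = $20,000. Book value $266,140.
Year 2: 2,785 × $10 = $27,850. Book value $238,290.
Year 3: 4,025 × $10 = $40,250. Book value $198,040.
Year 4: 989 × $10 = $9,890. Book value $188,150.
Year 5: 4,497 × $10 = $44,970. Book value $143,180.
Year 6: 5,535 × $10 = $55,350. Book value $87,830.
Year 7: 1,846 × $10 = $18,460. Book value $69,370.
Year 8: 3,537 × $10 = $35,370. Book value $34,000.

$35,370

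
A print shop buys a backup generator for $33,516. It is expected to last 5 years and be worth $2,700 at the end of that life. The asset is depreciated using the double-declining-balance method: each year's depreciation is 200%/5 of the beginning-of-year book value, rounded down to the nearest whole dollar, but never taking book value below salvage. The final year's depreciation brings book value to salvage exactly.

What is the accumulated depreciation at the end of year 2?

Depreciable base = $33,516 − $2,700 = $30,816.
Year 1: ⌊$33,516 × 200%/5⌋ = $13,406. Book value $20,110.
Year 2: ⌊$20,110 × 200%/5⌋ = $8,044. Book value $12,066.
Accumulated through year 2 = $33,516 − $12,066 = $21,450.

$21,450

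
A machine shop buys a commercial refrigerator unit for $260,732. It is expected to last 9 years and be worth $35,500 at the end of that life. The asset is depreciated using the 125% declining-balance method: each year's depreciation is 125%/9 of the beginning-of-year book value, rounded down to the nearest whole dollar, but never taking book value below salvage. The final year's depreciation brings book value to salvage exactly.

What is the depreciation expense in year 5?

$19,911

Depreciable base = $260,732 − $35,500 = $225,232.
Year 1: ⌊$260,732 × 125%/9⌋ = $36,212. Book value $224,520.
Year 2: ⌊$224,520 × 125%/9⌋ = $31,183. Book value $193,337.
Year 3: ⌊$193,337 × 125%/9⌋ = $26,852. Book value $166,485.
Year 4: ⌊$166,485 × 125%/9⌋ = $23,122. Book value $143,363.
Year 5: ⌊$143,363 × 125%/9⌋ = $19,911. Book value $123,452.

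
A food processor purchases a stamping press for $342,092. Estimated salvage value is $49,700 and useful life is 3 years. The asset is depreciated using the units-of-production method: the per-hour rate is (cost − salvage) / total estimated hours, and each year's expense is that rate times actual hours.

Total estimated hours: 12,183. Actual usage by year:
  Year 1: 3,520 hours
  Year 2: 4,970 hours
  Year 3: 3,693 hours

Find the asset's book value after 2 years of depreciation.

$138,332

Depreciable base = $342,092 − $49,700 = $292,392.
Rate = $292,392 / 12,183 hours = $24 per hour.
Year 1: 3,520 × $24 = $84,480. Book value $257,612.
Year 2: 4,970 × $24 = $119,280. Book value $138,332.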